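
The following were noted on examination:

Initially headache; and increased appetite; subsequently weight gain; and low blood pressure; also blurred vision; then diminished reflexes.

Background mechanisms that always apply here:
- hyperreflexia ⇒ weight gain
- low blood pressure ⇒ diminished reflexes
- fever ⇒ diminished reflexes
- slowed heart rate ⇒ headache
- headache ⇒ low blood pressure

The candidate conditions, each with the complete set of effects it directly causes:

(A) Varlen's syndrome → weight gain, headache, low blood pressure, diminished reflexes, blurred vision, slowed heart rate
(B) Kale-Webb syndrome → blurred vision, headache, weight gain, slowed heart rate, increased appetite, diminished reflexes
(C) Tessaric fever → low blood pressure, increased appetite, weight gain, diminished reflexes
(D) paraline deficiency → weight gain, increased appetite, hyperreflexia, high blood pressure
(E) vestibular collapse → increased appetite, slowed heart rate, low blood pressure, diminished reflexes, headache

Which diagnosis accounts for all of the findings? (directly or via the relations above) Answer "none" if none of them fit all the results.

B

Checking each candidate against the observations:
(A) Varlen's syndrome — headache match; increased appetite miss; weight gain match; low blood pressure match; blurred vision match; diminished reflexes match
(B) Kale-Webb syndrome — accounts for every observation (low blood pressure through headache → low blood pressure)
(C) Tessaric fever — headache miss; increased appetite match; weight gain match; low blood pressure match; blurred vision miss; diminished reflexes match
(D) paraline deficiency — fails on headache, low blood pressure, blurred vision, diminished reflexes (predicts high blood pressure, not low blood pressure; predicts hyperreflexia, not diminished reflexes)
(E) vestibular collapse — headache match; increased appetite match; weight gain miss; low blood pressure match; blurred vision miss; diminished reflexes match
(B) is the only candidate with no mismatches.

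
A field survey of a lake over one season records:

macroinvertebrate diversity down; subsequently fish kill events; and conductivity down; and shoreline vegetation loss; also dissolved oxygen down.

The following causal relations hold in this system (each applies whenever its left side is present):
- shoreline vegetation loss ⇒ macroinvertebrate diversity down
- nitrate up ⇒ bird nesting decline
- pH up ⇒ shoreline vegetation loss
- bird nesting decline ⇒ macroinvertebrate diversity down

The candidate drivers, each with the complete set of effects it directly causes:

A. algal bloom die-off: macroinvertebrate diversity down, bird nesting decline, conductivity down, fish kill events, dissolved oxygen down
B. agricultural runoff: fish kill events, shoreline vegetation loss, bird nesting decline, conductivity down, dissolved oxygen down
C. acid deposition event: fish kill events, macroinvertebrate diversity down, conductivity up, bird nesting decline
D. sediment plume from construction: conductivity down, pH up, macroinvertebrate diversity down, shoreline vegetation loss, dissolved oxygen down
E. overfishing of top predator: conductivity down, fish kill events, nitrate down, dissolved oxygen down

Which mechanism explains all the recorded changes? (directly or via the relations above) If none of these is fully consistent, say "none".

For each candidate, compare predicted effects to what was observed:
(A) algal bloom die-off — macroinvertebrate diversity down match; fish kill events match; conductivity down match; shoreline vegetation loss miss; dissolved oxygen down match
(B) agricultural runoff — accounts for every observation (macroinvertebrate diversity down through shoreline vegetation loss → macroinvertebrate diversity down)
(C) acid deposition event — fails on conductivity down, shoreline vegetation loss, dissolved oxygen down (predicts conductivity up, not conductivity down)
(D) sediment plume from construction — macroinvertebrate diversity down match; fish kill events miss; conductivity down match; shoreline vegetation loss match; dissolved oxygen down match
(E) overfishing of top predator — macroinvertebrate diversity down miss; fish kill events match; conductivity down match; shoreline vegetation loss miss; dissolved oxygen down match
(B) alone accounts for all the evidence.

B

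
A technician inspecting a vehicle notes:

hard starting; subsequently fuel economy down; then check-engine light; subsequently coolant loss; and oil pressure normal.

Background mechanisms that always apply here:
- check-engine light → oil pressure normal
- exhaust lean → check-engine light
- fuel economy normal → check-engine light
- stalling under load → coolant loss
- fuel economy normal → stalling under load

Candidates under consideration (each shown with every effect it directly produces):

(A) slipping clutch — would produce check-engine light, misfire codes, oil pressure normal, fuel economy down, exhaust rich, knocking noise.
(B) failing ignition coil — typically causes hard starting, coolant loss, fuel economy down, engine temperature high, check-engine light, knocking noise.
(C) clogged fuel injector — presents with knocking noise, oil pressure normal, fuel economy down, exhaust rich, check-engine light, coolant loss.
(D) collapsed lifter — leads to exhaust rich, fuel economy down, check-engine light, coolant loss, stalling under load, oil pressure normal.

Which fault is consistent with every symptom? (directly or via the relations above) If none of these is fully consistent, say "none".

Checking each candidate against the observations:
(A) slipping clutch — hard starting -; fuel economy down +; check-engine light +; coolant loss -; oil pressure normal +
(B) failing ignition coil — accounts for every observation (oil pressure normal by check-engine light → oil pressure normal)
(C) clogged fuel injector — hard starting -; fuel economy down +; check-engine light +; coolant loss +; oil pressure normal +
(D) collapsed lifter — hard starting -; fuel economy down +; check-engine light +; coolant loss +; oil pressure normal +
(B) alone accounts for all the evidence.

B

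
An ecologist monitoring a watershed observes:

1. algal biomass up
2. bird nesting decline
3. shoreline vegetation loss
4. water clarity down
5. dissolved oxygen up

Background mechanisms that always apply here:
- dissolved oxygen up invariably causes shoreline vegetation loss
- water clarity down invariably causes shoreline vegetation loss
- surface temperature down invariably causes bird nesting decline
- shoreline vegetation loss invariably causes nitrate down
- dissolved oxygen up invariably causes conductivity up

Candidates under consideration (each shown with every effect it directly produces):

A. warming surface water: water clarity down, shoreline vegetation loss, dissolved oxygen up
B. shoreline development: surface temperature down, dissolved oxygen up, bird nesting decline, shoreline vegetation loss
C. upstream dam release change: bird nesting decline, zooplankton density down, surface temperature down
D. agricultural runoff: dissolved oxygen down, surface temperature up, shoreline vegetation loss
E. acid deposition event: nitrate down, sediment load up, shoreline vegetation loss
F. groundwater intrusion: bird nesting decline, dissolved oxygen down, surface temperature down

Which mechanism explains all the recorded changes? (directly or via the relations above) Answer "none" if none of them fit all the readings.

none

Per-candidate check:
(A) warming surface water — algal biomass up miss; bird nesting decline miss; shoreline vegetation loss match; water clarity down match; dissolved oxygen up match
(B) shoreline development — algal biomass up miss; bird nesting decline match; shoreline vegetation loss match; water clarity down miss; dissolved oxygen up match
(C) upstream dam release change — algal biomass up miss; bird nesting decline match; shoreline vegetation loss miss; water clarity down miss; dissolved oxygen up miss
(D) agricultural runoff — algal biomass up miss; bird nesting decline miss; shoreline vegetation loss match; water clarity down miss; dissolved oxygen up miss
(E) acid deposition event — algal biomass up miss; bird nesting decline miss; shoreline vegetation loss match; water clarity down miss; dissolved oxygen up miss
(F) groundwater intrusion — algal biomass up miss; bird nesting decline match; shoreline vegetation loss miss; water clarity down miss; dissolved oxygen up miss
Every candidate fails on at least one observation.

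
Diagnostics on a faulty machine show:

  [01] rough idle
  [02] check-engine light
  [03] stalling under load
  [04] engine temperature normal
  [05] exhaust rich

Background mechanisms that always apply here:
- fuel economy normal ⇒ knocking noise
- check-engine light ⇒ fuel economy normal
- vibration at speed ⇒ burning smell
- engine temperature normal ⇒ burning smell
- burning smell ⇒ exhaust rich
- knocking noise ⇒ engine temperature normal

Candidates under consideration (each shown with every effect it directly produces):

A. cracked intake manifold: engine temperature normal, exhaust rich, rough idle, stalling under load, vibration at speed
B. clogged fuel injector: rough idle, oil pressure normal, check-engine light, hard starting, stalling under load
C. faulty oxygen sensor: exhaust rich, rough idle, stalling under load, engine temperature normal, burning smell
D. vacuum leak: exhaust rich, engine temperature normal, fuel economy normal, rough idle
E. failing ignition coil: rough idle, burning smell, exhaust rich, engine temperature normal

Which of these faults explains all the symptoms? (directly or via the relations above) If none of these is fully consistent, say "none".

For each candidate, compare predicted effects to what was observed:
(A) cracked intake manifold — rough idle ✓; check-engine light ✗; stalling under load ✓; engine temperature normal ✓; exhaust rich ✓
(B) clogged fuel injector — rough idle ✓; check-engine light ✓; stalling under load ✓; engine temperature normal ✓ (by check-engine light → fuel economy normal → knocking noise → engine temperature normal); exhaust rich ✓ (by check-engine light → fuel economy normal → knocking noise → engine temperature normal → burning smell → exhaust rich)
(C) faulty oxygen sensor — rough idle ✓; check-engine light ✗; stalling under load ✓; engine temperature normal ✓; exhaust rich ✓
(D) vacuum leak — rough idle ✓; check-engine light ✗; stalling under load ✗; engine temperature normal ✓; exhaust rich ✓
(E) failing ignition coil — does not account for check-engine light, stalling under load
Only (B) is consistent with every observation.

B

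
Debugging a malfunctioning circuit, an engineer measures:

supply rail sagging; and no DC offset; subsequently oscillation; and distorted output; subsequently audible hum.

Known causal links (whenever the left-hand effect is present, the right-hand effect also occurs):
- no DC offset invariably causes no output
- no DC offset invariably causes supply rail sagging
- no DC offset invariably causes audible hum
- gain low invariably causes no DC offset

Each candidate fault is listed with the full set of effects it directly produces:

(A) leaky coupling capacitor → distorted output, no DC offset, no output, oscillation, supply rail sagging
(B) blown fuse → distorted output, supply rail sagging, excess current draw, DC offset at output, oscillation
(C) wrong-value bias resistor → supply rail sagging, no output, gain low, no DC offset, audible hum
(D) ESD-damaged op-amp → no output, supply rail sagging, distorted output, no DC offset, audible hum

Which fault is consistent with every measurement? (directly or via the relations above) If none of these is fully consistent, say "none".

For each candidate, compare predicted effects to what was observed:
(A) leaky coupling capacitor — supply rail sagging yes; no DC offset yes; oscillation yes; distorted output yes; audible hum yes (through no DC offset → audible hum)
(B) blown fuse — supply rail sagging yes; no DC offset NO; oscillation yes; distorted output yes; audible hum NO
(C) wrong-value bias resistor — does not account for oscillation, distorted output
(D) ESD-damaged op-amp — does not account for oscillation
Only (A) is consistent with every observation.

A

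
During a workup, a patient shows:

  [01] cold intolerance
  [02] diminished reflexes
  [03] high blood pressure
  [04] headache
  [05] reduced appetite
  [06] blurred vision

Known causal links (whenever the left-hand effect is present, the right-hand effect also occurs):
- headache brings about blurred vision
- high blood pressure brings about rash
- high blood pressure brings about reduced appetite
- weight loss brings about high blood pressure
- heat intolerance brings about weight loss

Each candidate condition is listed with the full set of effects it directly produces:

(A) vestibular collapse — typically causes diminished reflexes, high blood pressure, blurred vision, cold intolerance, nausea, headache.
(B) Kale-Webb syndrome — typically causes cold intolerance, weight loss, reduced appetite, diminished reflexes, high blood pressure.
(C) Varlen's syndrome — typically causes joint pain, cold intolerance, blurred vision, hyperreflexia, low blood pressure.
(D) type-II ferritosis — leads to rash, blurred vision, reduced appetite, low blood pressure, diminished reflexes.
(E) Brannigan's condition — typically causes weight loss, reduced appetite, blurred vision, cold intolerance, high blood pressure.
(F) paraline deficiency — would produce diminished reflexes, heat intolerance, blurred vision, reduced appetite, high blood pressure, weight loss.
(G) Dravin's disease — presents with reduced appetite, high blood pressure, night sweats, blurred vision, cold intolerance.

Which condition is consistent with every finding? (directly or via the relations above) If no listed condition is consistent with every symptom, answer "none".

A

Per-candidate check:
(A) vestibular collapse — accounts for every observation (reduced appetite by high blood pressure → reduced appetite)
(B) Kale-Webb syndrome — does not account for headache, blurred vision
(C) Varlen's syndrome — fails on diminished reflexes, high blood pressure, headache, reduced appetite (predicts hyperreflexia, not diminished reflexes; predicts low blood pressure, not high blood pressure)
(D) type-II ferritosis — fails on cold intolerance, high blood pressure, headache (predicts low blood pressure, not high blood pressure)
(E) Brannigan's condition — cold intolerance match; diminished reflexes miss; high blood pressure match; headache miss; reduced appetite match; blurred vision match
(F) paraline deficiency — fails on cold intolerance, headache (predicts heat intolerance, not cold intolerance)
(G) Dravin's disease — does not account for diminished reflexes, headache
(A) is the only candidate with no mismatches.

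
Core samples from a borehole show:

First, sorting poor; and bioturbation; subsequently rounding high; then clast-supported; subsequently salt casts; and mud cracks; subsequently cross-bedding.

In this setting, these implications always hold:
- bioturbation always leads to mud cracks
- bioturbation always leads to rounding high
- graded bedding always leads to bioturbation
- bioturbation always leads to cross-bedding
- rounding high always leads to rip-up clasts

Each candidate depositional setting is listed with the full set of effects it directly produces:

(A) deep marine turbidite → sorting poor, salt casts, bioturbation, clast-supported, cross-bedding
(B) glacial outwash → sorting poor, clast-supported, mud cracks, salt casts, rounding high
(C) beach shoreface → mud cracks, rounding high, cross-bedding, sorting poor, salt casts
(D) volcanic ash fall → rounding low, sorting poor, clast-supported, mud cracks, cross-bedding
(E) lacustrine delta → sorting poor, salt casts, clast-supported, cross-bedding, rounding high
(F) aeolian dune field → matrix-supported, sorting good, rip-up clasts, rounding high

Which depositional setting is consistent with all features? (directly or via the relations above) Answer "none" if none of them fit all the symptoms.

Testing each hypothesis:
(A) deep marine turbidite — accounts for every observation (rounding high via bioturbation → rounding high)
(B) glacial outwash — sorting poor +; bioturbation -; rounding high +; clast-supported +; salt casts +; mud cracks +; cross-bedding -
(C) beach shoreface — sorting poor +; bioturbation -; rounding high +; clast-supported -; salt casts +; mud cracks +; cross-bedding +
(D) volcanic ash fall — fails on bioturbation, rounding high, salt casts (predicts rounding low, not rounding high)
(E) lacustrine delta — sorting poor +; bioturbation -; rounding high +; clast-supported +; salt casts +; mud cracks -; cross-bedding +
(F) aeolian dune field — fails on sorting poor, bioturbation, clast-supported, salt casts, mud cracks, cross-bedding (predicts sorting good, not sorting poor; predicts matrix-supported, not clast-supported)
(A) alone accounts for all the evidence.

A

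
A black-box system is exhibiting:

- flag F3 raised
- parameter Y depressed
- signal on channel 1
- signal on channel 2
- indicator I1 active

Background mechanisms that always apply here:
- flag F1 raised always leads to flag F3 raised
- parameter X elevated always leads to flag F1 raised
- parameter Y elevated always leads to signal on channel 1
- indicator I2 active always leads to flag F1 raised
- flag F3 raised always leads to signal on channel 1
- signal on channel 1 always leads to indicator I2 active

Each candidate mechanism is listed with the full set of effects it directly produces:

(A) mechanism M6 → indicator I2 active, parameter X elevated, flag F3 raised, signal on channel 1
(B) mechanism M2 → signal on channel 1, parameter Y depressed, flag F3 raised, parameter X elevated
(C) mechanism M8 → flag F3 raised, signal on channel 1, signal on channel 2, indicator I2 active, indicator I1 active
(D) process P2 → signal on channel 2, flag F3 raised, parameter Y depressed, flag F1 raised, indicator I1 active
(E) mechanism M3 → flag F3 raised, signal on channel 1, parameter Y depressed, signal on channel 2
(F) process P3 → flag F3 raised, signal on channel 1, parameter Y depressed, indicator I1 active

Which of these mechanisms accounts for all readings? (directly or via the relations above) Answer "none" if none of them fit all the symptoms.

Per-candidate check:
(A) mechanism M6 — does not account for parameter Y depressed, signal on channel 2, indicator I1 active
(B) mechanism M2 — flag F3 raised yes; parameter Y depressed yes; signal on channel 1 yes; signal on channel 2 NO; indicator I1 active NO
(C) mechanism M8 — does not account for parameter Y depressed
(D) process P2 — accounts for every observation (signal on channel 1 through flag F3 raised → signal on channel 1)
(E) mechanism M3 — flag F3 raised yes; parameter Y depressed yes; signal on channel 1 yes; signal on channel 2 yes; indicator I1 active NO
(F) process P3 — does not account for signal on channel 2
(D) is the only candidate with no mismatches.

D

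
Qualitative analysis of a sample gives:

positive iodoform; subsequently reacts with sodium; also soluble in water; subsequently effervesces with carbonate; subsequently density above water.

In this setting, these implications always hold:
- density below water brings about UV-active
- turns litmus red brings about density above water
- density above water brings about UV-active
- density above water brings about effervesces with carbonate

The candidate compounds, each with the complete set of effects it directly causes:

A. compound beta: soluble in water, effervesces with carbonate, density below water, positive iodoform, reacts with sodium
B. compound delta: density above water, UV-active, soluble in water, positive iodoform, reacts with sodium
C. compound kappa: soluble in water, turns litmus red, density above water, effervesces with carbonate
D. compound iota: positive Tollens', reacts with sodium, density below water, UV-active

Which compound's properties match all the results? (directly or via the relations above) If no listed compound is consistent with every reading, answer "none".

B

Checking each candidate against the observations:
(A) compound beta — fails on density above water (predicts density below water, not density above water)
(B) compound delta — accounts for every observation (effervesces with carbonate through density above water → effervesces with carbonate)
(C) compound kappa — positive iodoform NO; reacts with sodium NO; soluble in water yes; effervesces with carbonate yes; density above water yes
(D) compound iota — fails on positive iodoform, soluble in water, effervesces with carbonate, density above water (predicts density below water, not density above water)
(B) is the only candidate with no mismatches.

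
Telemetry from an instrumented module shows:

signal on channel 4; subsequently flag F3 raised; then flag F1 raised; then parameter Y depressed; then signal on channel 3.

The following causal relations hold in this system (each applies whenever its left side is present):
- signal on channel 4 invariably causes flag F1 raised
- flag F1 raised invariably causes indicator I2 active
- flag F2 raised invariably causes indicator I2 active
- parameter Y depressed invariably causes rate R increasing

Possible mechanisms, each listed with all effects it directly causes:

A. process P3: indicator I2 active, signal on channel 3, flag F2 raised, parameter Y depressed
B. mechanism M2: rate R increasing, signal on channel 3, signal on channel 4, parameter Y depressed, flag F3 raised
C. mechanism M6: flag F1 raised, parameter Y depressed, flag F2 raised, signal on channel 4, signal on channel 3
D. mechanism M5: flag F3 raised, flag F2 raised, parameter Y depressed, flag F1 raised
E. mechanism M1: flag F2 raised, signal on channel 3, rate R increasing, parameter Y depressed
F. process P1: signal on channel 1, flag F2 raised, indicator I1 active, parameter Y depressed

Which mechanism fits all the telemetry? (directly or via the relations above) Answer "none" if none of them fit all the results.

For each candidate, compare predicted effects to what was observed:
(A) process P3 — does not account for signal on channel 4, flag F3 raised, flag F1 raised
(B) mechanism M2 — accounts for every observation (flag F1 raised through signal on channel 4 → flag F1 raised)
(C) mechanism M6 — signal on channel 4 yes; flag F3 raised NO; flag F1 raised yes; parameter Y depressed yes; signal on channel 3 yes
(D) mechanism M5 — does not account for signal on channel 4, signal on channel 3
(E) mechanism M1 — signal on channel 4 NO; flag F3 raised NO; flag F1 raised NO; parameter Y depressed yes; signal on channel 3 yes
(F) process P1 — signal on channel 4 NO; flag F3 raised NO; flag F1 raised NO; parameter Y depressed yes; signal on channel 3 NO
Only (B) is consistent with every observation.

B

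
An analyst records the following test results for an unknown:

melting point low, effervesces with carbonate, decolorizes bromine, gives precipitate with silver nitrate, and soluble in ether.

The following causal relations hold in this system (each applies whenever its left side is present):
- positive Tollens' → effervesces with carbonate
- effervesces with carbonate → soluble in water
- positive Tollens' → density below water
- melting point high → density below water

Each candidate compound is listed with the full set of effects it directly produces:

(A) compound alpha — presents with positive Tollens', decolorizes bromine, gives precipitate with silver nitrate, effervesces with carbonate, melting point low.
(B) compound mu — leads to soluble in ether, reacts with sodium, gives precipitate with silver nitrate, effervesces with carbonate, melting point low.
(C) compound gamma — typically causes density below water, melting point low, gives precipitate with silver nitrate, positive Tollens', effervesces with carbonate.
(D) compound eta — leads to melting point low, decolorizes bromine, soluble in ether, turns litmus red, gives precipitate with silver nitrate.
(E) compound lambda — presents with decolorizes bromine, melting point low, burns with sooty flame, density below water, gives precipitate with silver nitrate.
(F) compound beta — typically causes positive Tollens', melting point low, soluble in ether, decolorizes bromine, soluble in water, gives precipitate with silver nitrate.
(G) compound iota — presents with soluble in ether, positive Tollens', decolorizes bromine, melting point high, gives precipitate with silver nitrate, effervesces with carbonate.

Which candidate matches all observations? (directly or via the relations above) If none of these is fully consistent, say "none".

F

Checking each candidate against the observations:
(A) compound alpha — melting point low ✓; effervesces with carbonate ✓; decolorizes bromine ✓; gives precipitate with silver nitrate ✓; soluble in ether ✗
(B) compound mu — does not account for decolorizes bromine
(C) compound gamma — does not account for decolorizes bromine, soluble in ether
(D) compound eta — melting point low ✓; effervesces with carbonate ✗; decolorizes bromine ✓; gives precipitate with silver nitrate ✓; soluble in ether ✓
(E) compound lambda — melting point low ✓; effervesces with carbonate ✗; decolorizes bromine ✓; gives precipitate with silver nitrate ✓; soluble in ether ✗
(F) compound beta — melting point low ✓; effervesces with carbonate ✓ (through positive Tollens' → effervesces with carbonate); decolorizes bromine ✓; gives precipitate with silver nitrate ✓; soluble in ether ✓
(G) compound iota — melting point low ✗; effervesces with carbonate ✓; decolorizes bromine ✓; gives precipitate with silver nitrate ✓; soluble in ether ✓
(F) is the only candidate with no mismatches.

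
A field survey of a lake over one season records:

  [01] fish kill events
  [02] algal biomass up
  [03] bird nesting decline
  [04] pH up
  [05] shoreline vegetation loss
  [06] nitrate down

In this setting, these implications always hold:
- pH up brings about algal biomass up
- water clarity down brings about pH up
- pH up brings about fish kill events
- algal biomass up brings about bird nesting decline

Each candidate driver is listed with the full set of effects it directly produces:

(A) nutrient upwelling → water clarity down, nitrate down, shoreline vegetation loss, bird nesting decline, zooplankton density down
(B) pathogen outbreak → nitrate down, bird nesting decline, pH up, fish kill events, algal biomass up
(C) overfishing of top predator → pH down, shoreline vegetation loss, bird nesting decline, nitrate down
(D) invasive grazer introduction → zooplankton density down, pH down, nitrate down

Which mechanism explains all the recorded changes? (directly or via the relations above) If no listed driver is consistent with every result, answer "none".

A

For each candidate, compare predicted effects to what was observed:
(A) nutrient upwelling — accounts for every observation (fish kill events through water clarity down → pH up → fish kill events)
(B) pathogen outbreak — does not account for shoreline vegetation loss
(C) overfishing of top predator — fish kill events NO; algal biomass up NO; bird nesting decline yes; pH up NO; shoreline vegetation loss yes; nitrate down yes
(D) invasive grazer introduction — fish kill events NO; algal biomass up NO; bird nesting decline NO; pH up NO; shoreline vegetation loss NO; nitrate down yes
(A) alone accounts for all the evidence.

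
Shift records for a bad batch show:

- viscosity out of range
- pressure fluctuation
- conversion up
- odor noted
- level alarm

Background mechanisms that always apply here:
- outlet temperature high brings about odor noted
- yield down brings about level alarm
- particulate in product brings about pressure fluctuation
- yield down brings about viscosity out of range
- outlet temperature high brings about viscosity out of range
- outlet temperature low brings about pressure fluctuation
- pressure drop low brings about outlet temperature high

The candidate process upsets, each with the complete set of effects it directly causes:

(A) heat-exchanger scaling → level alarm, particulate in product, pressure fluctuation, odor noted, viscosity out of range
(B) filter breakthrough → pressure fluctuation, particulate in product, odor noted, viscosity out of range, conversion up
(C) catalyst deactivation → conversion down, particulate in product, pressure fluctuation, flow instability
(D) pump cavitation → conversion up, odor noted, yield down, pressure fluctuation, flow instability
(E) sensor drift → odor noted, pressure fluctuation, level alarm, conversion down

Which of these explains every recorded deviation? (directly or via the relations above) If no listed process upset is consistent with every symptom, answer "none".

Per-candidate check:
(A) heat-exchanger scaling — does not account for conversion up
(B) filter breakthrough — viscosity out of range ✓; pressure fluctuation ✓; conversion up ✓; odor noted ✓; level alarm ✗
(C) catalyst deactivation — viscosity out of range ✗; pressure fluctuation ✓; conversion up ✗; odor noted ✗; level alarm ✗
(D) pump cavitation — viscosity out of range ✓ (by yield down → viscosity out of range); pressure fluctuation ✓; conversion up ✓; odor noted ✓; level alarm ✓ (by yield down → level alarm)
(E) sensor drift — fails on viscosity out of range, conversion up (predicts conversion down, not conversion up)
(D) alone accounts for all the evidence.

D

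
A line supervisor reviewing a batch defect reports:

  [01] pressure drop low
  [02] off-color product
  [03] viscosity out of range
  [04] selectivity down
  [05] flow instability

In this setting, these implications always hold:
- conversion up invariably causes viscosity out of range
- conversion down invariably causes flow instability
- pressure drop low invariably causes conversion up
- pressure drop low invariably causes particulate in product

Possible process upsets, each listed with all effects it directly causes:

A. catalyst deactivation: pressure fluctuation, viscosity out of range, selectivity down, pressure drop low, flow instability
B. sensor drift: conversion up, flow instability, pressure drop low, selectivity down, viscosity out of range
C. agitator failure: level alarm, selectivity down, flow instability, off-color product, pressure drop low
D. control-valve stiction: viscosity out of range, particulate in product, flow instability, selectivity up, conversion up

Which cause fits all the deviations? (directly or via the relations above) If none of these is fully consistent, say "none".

C

Per-candidate check:
(A) catalyst deactivation — does not account for off-color product
(B) sensor drift — pressure drop low yes; off-color product NO; viscosity out of range yes; selectivity down yes; flow instability yes
(C) agitator failure — pressure drop low yes; off-color product yes; viscosity out of range yes (via pressure drop low → conversion up → viscosity out of range); selectivity down yes; flow instability yes
(D) control-valve stiction — pressure drop low NO; off-color product NO; viscosity out of range yes; selectivity down NO; flow instability yes
Only (C) is consistent with every observation.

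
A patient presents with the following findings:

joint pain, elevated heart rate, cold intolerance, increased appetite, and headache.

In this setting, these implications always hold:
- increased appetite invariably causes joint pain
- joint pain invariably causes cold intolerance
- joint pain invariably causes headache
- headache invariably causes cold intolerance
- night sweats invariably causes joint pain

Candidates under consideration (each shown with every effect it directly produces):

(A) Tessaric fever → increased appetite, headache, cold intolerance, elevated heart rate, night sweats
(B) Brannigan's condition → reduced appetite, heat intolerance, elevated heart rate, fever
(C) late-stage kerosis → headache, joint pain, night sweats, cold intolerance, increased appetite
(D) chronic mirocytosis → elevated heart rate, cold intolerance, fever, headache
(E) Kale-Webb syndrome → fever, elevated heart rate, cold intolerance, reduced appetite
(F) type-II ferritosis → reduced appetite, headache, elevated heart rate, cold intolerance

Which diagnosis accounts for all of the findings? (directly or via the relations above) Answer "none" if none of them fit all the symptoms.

A

Checking each candidate against the observations:
(A) Tessaric fever — joint pain + (via increased appetite → joint pain); elevated heart rate +; cold intolerance +; increased appetite +; headache +
(B) Brannigan's condition — joint pain -; elevated heart rate +; cold intolerance -; increased appetite -; headache -
(C) late-stage kerosis — does not account for elevated heart rate
(D) chronic mirocytosis — joint pain -; elevated heart rate +; cold intolerance +; increased appetite -; headache +
(E) Kale-Webb syndrome — fails on joint pain, increased appetite, headache (predicts reduced appetite, not increased appetite)
(F) type-II ferritosis — joint pain -; elevated heart rate +; cold intolerance +; increased appetite -; headache +
(A) is the only candidate with no mismatches.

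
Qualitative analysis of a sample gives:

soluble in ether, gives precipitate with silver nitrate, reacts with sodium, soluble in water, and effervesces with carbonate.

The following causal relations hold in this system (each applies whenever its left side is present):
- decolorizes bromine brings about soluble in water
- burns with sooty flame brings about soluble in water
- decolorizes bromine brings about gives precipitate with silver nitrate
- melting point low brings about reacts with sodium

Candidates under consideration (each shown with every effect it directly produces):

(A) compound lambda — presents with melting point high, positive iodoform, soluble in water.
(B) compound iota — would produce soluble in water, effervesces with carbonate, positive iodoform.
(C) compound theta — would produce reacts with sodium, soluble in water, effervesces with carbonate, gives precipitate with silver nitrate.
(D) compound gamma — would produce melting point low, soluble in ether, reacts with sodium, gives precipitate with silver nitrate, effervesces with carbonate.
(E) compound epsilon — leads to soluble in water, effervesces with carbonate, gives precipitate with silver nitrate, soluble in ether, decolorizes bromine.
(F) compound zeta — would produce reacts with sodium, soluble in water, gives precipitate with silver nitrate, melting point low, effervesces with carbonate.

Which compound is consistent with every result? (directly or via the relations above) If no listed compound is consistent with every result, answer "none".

Per-candidate check:
(A) compound lambda — soluble in ether NO; gives precipitate with silver nitrate NO; reacts with sodium NO; soluble in water yes; effervesces with carbonate NO
(B) compound iota — does not account for soluble in ether, gives precipitate with silver nitrate, reacts with sodium
(C) compound theta — soluble in ether NO; gives precipitate with silver nitrate yes; reacts with sodium yes; soluble in water yes; effervesces with carbonate yes
(D) compound gamma — does not account for soluble in water
(E) compound epsilon — does not account for reacts with sodium
(F) compound zeta — does not account for soluble in ether
None of the listed candidates fits everything.

none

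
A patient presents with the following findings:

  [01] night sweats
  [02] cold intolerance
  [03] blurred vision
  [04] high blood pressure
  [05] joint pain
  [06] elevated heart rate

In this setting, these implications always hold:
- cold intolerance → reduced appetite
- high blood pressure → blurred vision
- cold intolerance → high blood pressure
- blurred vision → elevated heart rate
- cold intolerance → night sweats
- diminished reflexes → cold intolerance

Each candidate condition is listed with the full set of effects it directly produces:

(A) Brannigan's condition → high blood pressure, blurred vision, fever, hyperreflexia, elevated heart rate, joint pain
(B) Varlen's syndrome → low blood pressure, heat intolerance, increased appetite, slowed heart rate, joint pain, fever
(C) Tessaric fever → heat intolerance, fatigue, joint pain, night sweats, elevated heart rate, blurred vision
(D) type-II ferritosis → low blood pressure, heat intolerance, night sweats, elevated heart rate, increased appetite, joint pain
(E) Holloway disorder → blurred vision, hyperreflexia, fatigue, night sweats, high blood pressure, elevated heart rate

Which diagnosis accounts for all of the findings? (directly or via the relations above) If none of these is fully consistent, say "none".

Testing each hypothesis:
(A) Brannigan's condition — does not account for night sweats, cold intolerance
(B) Varlen's syndrome — fails on night sweats, cold intolerance, blurred vision, high blood pressure, elevated heart rate (predicts heat intolerance, not cold intolerance; predicts low blood pressure, not high blood pressure; predicts slowed heart rate, not elevated heart rate)
(C) Tessaric fever — night sweats yes; cold intolerance NO; blurred vision yes; high blood pressure NO; joint pain yes; elevated heart rate yes
(D) type-II ferritosis — night sweats yes; cold intolerance NO; blurred vision NO; high blood pressure NO; joint pain yes; elevated heart rate yes
(E) Holloway disorder — night sweats yes; cold intolerance NO; blurred vision yes; high blood pressure yes; joint pain NO; elevated heart rate yes
No candidate is consistent with all observations.

none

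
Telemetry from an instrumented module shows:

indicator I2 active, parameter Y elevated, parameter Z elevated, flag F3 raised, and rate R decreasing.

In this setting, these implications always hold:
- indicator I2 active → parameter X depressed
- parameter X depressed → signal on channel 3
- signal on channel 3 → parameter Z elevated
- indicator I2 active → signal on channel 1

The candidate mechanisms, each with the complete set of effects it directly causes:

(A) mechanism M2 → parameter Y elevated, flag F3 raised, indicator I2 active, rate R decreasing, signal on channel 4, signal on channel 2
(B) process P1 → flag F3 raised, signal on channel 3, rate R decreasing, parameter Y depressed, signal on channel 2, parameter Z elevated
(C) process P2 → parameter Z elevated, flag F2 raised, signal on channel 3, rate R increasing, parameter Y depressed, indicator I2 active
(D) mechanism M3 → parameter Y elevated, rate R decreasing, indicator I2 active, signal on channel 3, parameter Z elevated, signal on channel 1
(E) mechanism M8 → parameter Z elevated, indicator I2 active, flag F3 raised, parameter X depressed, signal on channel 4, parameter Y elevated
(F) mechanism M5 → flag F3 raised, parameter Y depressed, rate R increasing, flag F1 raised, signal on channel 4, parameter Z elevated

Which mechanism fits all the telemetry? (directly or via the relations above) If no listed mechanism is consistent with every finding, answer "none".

Testing each hypothesis:
(A) mechanism M2 — accounts for every observation (parameter Z elevated via indicator I2 active → parameter X depressed → signal on channel 3 → parameter Z elevated)
(B) process P1 — fails on indicator I2 active, parameter Y elevated (predicts parameter Y depressed, not parameter Y elevated)
(C) process P2 — indicator I2 active ✓; parameter Y elevated ✗; parameter Z elevated ✓; flag F3 raised ✗; rate R decreasing ✗
(D) mechanism M3 — does not account for flag F3 raised
(E) mechanism M8 — does not account for rate R decreasing
(F) mechanism M5 — indicator I2 active ✗; parameter Y elevated ✗; parameter Z elevated ✓; flag F3 raised ✓; rate R decreasing ✗
Only (A) is consistent with every observation.

A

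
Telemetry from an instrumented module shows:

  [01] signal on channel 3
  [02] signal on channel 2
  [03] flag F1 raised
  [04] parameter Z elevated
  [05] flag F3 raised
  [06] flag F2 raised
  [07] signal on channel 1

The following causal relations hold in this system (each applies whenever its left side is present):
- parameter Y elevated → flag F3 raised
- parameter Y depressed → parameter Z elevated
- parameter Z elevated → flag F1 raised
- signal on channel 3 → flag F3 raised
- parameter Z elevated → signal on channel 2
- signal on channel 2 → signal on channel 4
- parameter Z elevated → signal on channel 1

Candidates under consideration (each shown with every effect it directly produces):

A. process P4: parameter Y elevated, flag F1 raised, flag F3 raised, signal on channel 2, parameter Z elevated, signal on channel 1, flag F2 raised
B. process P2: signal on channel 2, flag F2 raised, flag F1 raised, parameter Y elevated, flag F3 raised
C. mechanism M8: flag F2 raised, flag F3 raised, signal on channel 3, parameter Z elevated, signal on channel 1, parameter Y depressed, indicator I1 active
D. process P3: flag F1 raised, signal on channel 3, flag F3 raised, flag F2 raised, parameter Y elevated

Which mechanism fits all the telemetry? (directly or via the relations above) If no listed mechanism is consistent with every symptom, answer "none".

Testing each hypothesis:
(A) process P4 — signal on channel 3 miss; signal on channel 2 match; flag F1 raised match; parameter Z elevated match; flag F3 raised match; flag F2 raised match; signal on channel 1 match
(B) process P2 — signal on channel 3 miss; signal on channel 2 match; flag F1 raised match; parameter Z elevated miss; flag F3 raised match; flag F2 raised match; signal on channel 1 miss
(C) mechanism M8 — signal on channel 3 match; signal on channel 2 match (through parameter Z elevated → signal on channel 2); flag F1 raised match (through parameter Z elevated → flag F1 raised); parameter Z elevated match; flag F3 raised match; flag F2 raised match; signal on channel 1 match
(D) process P3 — does not account for signal on channel 2, parameter Z elevated, signal on channel 1
Only (C) is consistent with every observation.

C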